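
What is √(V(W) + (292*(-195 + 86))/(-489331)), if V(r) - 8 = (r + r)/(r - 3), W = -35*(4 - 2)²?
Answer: 2*√12269277646253771/69974333 ≈ 3.1659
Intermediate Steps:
W = -140 (W = -35*2² = -35*4 = -140)
V(r) = 8 + 2*r/(-3 + r) (V(r) = 8 + (r + r)/(r - 3) = 8 + (2*r)/(-3 + r) = 8 + 2*r/(-3 + r))
√(V(W) + (292*(-195 + 86))/(-489331)) = √(2*(-12 + 5*(-140))/(-3 - 140) + (292*(-195 + 86))/(-489331)) = √(2*(-12 - 700)/(-143) + (292*(-109))*(-1/489331)) = √(2*(-1/143)*(-712) - 31828*(-1/489331)) = √(1424/143 + 31828/489331) = √(701358748/69974333) = 2*√12269277646253771/69974333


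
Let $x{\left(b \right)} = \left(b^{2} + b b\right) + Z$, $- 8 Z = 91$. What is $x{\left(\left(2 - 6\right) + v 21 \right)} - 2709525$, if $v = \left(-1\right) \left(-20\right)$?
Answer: $- \frac{18907395}{8} \approx -2.3634 \cdot 10^{6}$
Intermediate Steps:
$Z = - \frac{91}{8}$ ($Z = \left(- \frac{1}{8}\right) 91 = - \frac{91}{8} \approx -11.375$)
$v = 20$
$x{\left(b \right)} = - \frac{91}{8} + 2 b^{2}$ ($x{\left(b \right)} = \left(b^{2} + b b\right) - \frac{91}{8} = \left(b^{2} + b^{2}\right) - \frac{91}{8} = 2 b^{2} - \frac{91}{8} = - \frac{91}{8} + 2 b^{2}$)
$x{\left(\left(2 - 6\right) + v 21 \right)} - 2709525 = \left(- \frac{91}{8} + 2 \left(\left(2 - 6\right) + 20 \cdot 21\right)^{2}\right) - 2709525 = \left(- \frac{91}{8} + 2 \left(\left(2 - 6\right) + 420\right)^{2}\right) - 2709525 = \left(- \frac{91}{8} + 2 \left(-4 + 420\right)^{2}\right) - 2709525 = \left(- \frac{91}{8} + 2 \cdot 416^{2}\right) - 2709525 = \left(- \frac{91}{8} + 2 \cdot 173056\right) - 2709525 = \left(- \frac{91}{8} + 346112\right) - 2709525 = \frac{2768805}{8} - 2709525 = - \frac{18907395}{8}$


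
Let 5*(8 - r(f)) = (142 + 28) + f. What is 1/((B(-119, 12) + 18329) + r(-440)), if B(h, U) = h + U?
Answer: 1/18284 ≈ 5.4693e-5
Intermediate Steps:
B(h, U) = U + h
r(f) = -26 - f/5 (r(f) = 8 - ((142 + 28) + f)/5 = 8 - (170 + f)/5 = 8 + (-34 - f/5) = -26 - f/5)
1/((B(-119, 12) + 18329) + r(-440)) = 1/(((12 - 119) + 18329) + (-26 - ⅕*(-440))) = 1/((-107 + 18329) + (-26 + 88)) = 1/(18222 + 62) = 1/18284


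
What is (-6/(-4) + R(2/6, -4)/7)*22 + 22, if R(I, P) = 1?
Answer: 407/7 ≈ 58.143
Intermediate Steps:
(-6/(-4) + R(2/6, -4)/7)*22 + 22 = (-6/(-4) + 1/7)*22 + 22 = (-6*(-¼) + 1*(⅐))*22 + 22 = (3/2 + ⅐)*22 + 22 = (23/14)*22 + 22 = 253/7 + 22 = 407/7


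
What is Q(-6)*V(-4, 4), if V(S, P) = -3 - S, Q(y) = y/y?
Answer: 1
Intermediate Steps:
Q(y) = 1
Q(-6)*V(-4, 4) = 1*(-3 - 1*(-4)) = 1*(-3 + 4) = 1*1 = 1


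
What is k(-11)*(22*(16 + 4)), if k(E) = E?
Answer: -4840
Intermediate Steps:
k(-11)*(22*(16 + 4)) = -242*(16 + 4) = -242*20 = -11*440 = -4840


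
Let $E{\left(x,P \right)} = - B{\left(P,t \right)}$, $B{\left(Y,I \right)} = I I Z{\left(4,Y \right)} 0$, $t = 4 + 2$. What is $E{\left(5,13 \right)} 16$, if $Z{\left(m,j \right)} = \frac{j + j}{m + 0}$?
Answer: $0$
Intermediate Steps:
$Z{\left(m,j \right)} = \frac{2 j}{m}$
$t = 6$
$B{\left(Y,I \right)} = 0$ ($B{\left(Y,I \right)} = I I \frac{2 Y}{4} \cdot 0 = I^{2} \cdot 2 Y \frac{1}{4} \cdot 0 = I^{2} \frac{Y}{2} \cdot 0 = \frac{Y I^{2}}{2} \cdot 0 = 0$)
$E{\left(x,P \right)} = 0$ ($E{\left(x,P \right)} = \left(-1\right) 0 = 0$)
$E{\left(5,13 \right)} 16 = 0 \cdot 16 = 0$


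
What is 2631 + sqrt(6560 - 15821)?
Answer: 2631 + 21*I*sqrt(21) ≈ 2631.0 + 96.234*I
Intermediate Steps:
2631 + sqrt(6560 - 15821) = 2631 + sqrt(-9261) = 2631 + 21*I*sqrt(21)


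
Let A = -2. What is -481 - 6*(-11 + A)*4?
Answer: -169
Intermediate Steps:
-481 - 6*(-11 + A)*4 = -481 - 6*(-11 - 2)*4 = -481 - 6*(-13)*4 = -481 + 78*4 = -481 + 312 = -169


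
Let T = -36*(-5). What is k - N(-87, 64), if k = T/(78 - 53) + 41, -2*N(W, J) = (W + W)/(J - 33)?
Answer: 7036/155 ≈ 45.394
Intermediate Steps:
T = 180
N(W, J) = -W/(-33 + J) (N(W, J) = -(W + W)/(2*(J - 33)) = -2*W/(2*(-33 + J)) = -W/(-33 + J))
k = 241/5 (k = 180/(78 - 53) + 41 = 180/25 + 41 = 180*(1/25) + 41 = 36/5 + 41 = 241/5 ≈ 48.200)
k - N(-87, 64) = 241/5 - (-1)*(-87)/(-33 + 64) = 241/5 - (-1)*(-87)/31 = 241/5 - 1*87/31 = 241/5 - 87/31 = 7036/155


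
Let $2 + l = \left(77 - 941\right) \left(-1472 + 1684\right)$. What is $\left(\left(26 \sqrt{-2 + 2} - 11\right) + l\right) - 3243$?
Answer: $-186424$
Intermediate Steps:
$l = -183170$ ($l = -2 + \left(77 - 941\right) \left(-1472 + 1684\right) = -2 - 183168 = -183170$)
$\left(\left(26 \sqrt{-2 + 2} - 11\right) + l\right) - 3243 = \left(\left(26 \sqrt{-2 + 2} - 11\right) - 183170\right) - 3243 = \left(\left(26 \sqrt{0} - 11\right) - 183170\right) - 3243 = \left(\left(26 \cdot 0 - 11\right) - 183170\right) - 3243 = \left(\left(0 - 11\right) - 183170\right) - 3243 = \left(-11 - 183170\right) - 3243 = -183181 - 3243 = -186424$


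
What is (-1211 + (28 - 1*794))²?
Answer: 3908529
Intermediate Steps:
(-1211 + (28 - 1*794))² = (-1211 + (28 - 794))² = (-1211 - 766)² = (-1977)² = 3908529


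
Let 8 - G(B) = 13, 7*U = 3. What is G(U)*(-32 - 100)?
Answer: 660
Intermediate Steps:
U = 3/7 (U = (⅐)*3 = 3/7 ≈ 0.42857)
G(B) = -5 (G(B) = 8 - 1*13 = 8 - 13 = -5)
G(U)*(-32 - 100) = -5*(-32 - 100) = -5*(-132) = 660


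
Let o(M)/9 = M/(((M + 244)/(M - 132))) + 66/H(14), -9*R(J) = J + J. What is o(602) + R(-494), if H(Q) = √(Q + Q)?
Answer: 28078/9 + 297*√7/7 ≈ 3232.0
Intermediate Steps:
H(Q) = √2*√Q (H(Q) = √(2*Q) = √2*√Q)
R(J) = -2*J/9 (R(J) = -(J + J)/9 = -2*J/9)
o(M) = 297*√7/7 + 9*M*(-132 + M)/(244 + M) (o(M) = 9*(M/(((M + 244)/(M - 132))) + 66/((√2*√14))) = 9*(M/(((244 + M)/(-132 + M))) + 66/((2*√7))) = 9*(M/(((244 + M)/(-132 + M))) + 66*(√7/14)) = 9*(M*((-132 + M)/(244 + M)) + 33*√7/7) = 9*(M*(-132 + M)/(244 + M) + 33*√7/7) = 9*(33*√7/7 + M*(-132 + M)/(244 + M)) = 297*√7/7 + 9*M*(-132 + M)/(244 + M))
o(602) + R(-494) = 9*(-924*602 + 7*602² + 8052*√7 + 33*602*√7)/(7*(244 + 602)) - 2/9*(-494) = (9/7)*(-556248 + 7*362404 + 8052*√7 + 19866*√7)/846 + 988/9 = (9/7)*(1/846)*(-556248 + 2536828 + 8052*√7 + 19866*√7) + 988/9 = (9/7)*(1/846)*(1980580 + 27918*√7) + 988/9 = (3010 + 297*√7/7) + 988/9 = 28078/9 + 297*√7/7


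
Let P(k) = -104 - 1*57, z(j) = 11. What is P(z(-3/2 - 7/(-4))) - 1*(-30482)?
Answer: 30321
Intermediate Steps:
P(k) = -161 (P(k) = -104 - 57 = -161)
P(z(-3/2 - 7/(-4))) - 1*(-30482) = -161 - 1*(-30482) = -161 + 30482 = 30321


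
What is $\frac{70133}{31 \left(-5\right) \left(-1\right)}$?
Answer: $\frac{70133}{155} \approx 452.47$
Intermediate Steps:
$\frac{70133}{31 \left(-5\right) \left(-1\right)} = \frac{70133}{\left(-155\right) \left(-1\right)} = \frac{70133}{155}$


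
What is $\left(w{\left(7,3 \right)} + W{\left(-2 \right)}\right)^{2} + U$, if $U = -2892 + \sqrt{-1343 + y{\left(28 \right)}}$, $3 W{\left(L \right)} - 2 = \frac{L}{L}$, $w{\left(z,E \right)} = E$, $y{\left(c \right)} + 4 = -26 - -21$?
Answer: $-2876 + 26 i \sqrt{2} \approx -2876.0 + 36.77 i$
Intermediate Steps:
$y{\left(c \right)} = -9$ ($y{\left(c \right)} = -4 - 5 = -9$)
$W{\left(L \right)} = 1$ ($W{\left(L \right)} = \frac{2}{3} + \frac{L \frac{1}{L}}{3} = \frac{2}{3} + \frac{1}{3} \cdot 1 = \frac{2}{3} + \frac{1}{3} = 1$)
$U = -2892 + 26 i \sqrt{2}$ ($U = -2892 + \sqrt{-1343 - 9} = -2892 + \sqrt{-1352} = -2892 + 26 i \sqrt{2} \approx -2892.0 + 36.77 i$)
$\left(w{\left(7,3 \right)} + W{\left(-2 \right)}\right)^{2} + U = \left(3 + 1\right)^{2} - \left(2892 - 26 i \sqrt{2}\right) = 4^{2} - \left(2892 - 26 i \sqrt{2}\right) = 16 - \left(2892 - 26 i \sqrt{2}\right) = -2876 + 26 i \sqrt{2}$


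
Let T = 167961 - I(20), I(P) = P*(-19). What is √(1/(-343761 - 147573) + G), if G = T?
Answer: √40639049227865262/491334 ≈ 410.29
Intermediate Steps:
I(P) = -19*P
T = 168341 (T = 167961 - (-19)*20 = 167961 - 1*(-380) = 167961 + 380 = 168341)
G = 168341
√(1/(-343761 - 147573) + G) = √(1/(-343761 - 147573) + 168341) = √(1/(-491334) + 168341) = √(-1/491334 + 168341) = √(82711656893/491334) = √40639049227865262/491334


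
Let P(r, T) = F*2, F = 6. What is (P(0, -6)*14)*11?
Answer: 1848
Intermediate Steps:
P(r, T) = 12 (P(r, T) = 6*2 = 12)
(P(0, -6)*14)*11 = (12*14)*11 = 168*11 = 1848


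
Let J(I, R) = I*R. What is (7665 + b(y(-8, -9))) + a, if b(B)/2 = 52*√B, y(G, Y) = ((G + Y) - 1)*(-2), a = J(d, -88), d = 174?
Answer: -7023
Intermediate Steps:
a = -15312 (a = 174*(-88) = -15312)
y(G, Y) = 2 - 2*G - 2*Y (y(G, Y) = (-1 + G + Y)*(-2) = 2 - 2*G - 2*Y)
b(B) = 104*√B (b(B) = 2*(52*√B) = 104*√B)
(7665 + b(y(-8, -9))) + a = (7665 + 104*√(2 - 2*(-8) - 2*(-9))) - 15312 = (7665 + 104*√(2 + 16 + 18)) - 15312 = (7665 + 104*√36) - 15312 = (7665 + 104*6) - 15312 = (7665 + 624) - 15312 = 8289 - 15312 = -7023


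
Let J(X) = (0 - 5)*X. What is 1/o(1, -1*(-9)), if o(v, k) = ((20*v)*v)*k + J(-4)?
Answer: 1/200 ≈ 0.0050000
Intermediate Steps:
J(X) = -5*X
o(v, k) = 20 + 20*k*v² (o(v, k) = ((20*v)*v)*k - 5*(-4) = (20*v²)*k + 20 = 20*k*v² + 20 = 20 + 20*k*v²)
1/o(1, -1*(-9)) = 1/(20 + 20*(-1*(-9))*1²) = 1/(20 + 20*9*1) = 1/(20 + 180) = 1/200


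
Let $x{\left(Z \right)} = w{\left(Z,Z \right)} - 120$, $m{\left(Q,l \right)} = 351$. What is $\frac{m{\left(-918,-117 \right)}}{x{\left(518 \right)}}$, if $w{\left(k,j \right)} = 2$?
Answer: $- \frac{351}{118} \approx -2.9746$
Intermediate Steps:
$x{\left(Z \right)} = -118$ ($x{\left(Z \right)} = 2 - 120 = -118$)
$\frac{m{\left(-918,-117 \right)}}{x{\left(518 \right)}} = \frac{351}{-118} = 351 \left(- \frac{1}{118}\right) = - \frac{351}{118}$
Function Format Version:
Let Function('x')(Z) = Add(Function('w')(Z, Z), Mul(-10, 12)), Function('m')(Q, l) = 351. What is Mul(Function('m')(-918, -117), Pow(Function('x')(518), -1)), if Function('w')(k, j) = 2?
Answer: Rational(-351, 118) ≈ -2.9746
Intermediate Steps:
Function('x')(Z) = -118 (Function('x')(Z) = Add(2, Mul(-10, 12)) = Add(2, -120) = -118)
Mul(Function('m')(-918, -117), Pow(Function('x')(518), -1)) = Mul(351, Pow(-118, -1)) = Mul(351, Rational(-1, 118)) = Rational(-351, 118)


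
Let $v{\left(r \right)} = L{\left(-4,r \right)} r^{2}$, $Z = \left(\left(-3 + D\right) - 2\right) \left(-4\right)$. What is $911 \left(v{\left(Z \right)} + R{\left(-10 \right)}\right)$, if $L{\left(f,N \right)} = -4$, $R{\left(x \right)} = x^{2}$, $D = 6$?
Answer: $32796$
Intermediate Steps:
$Z = -4$ ($Z = \left(\left(-3 + 6\right) - 2\right) \left(-4\right) = \left(3 - 2\right) \left(-4\right) = 1 \left(-4\right) = -4$)
$v{\left(r \right)} = - 4 r^{2}$
$911 \left(v{\left(Z \right)} + R{\left(-10 \right)}\right) = 911 \left(- 4 \left(-4\right)^{2} + \left(-10\right)^{2}\right) = 911 \left(\left(-4\right) 16 + 100\right) = 911 \left(-64 + 100\right) = 911 \cdot 36 = 32796$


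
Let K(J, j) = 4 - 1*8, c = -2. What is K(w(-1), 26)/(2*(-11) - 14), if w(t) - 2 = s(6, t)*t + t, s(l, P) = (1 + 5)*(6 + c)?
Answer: 1/9 ≈ 0.11111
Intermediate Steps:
s(l, P) = 24 (s(l, P) = (1 + 5)*(6 - 2) = 6*4 = 24)
w(t) = 2 + 25*t (w(t) = 2 + (24*t + t) = 2 + 25*t)
K(J, j) = -4 (K(J, j) = 4 - 8 = -4)
K(w(-1), 26)/(2*(-11) - 14) = -4/(2*(-11) - 14) = -4/(-22 - 14) = -4/(-36) = -4*(-1/36) = 1/9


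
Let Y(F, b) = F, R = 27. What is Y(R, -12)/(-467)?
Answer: -27/467 ≈ -0.057816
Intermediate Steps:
Y(R, -12)/(-467) = 27/(-467) = 27*(-1/467) = -27/467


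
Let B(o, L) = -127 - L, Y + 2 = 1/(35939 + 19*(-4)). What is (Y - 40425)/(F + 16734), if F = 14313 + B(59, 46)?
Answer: -724916750/553617131 ≈ -1.3094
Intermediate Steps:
Y = -71725/35863 (Y = -2 + 1/(35939 + 19*(-4)) = -2 + 1/(35939 - 76) = -2 + 1/35863 = -71725/35863 ≈ -2.0000)
F = 14140 (F = 14313 + (-127 - 1*46) = 14313 + (-127 - 46) = 14313 - 173 = 14140)
(Y - 40425)/(F + 16734) = (-71725/35863 - 40425)/(14140 + 16734) = -1449833500/35863/30874 = -1449833500/35863*1/30874 = -724916750/553617131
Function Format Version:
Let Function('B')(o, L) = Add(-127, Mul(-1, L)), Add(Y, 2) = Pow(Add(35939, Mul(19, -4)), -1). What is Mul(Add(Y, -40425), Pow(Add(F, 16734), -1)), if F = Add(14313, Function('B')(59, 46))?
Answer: Rational(-724916750, 553617131) ≈ -1.3094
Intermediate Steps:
Y = Rational(-71725, 35863) (Y = Add(-2, Pow(Add(35939, Mul(19, -4)), -1)) = Add(-2, Pow(Add(35939, -76), -1)) = Add(-2, Pow(35863, -1)) = Add(-2, Rational(1, 35863)) = Rational(-71725, 35863) ≈ -2.0000)
F = 14140 (F = Add(14313, Add(-127, Mul(-1, 46))) = Add(14313, Add(-127, -46)) = Add(14313, -173) = 14140)
Mul(Add(Y, -40425), Pow(Add(F, 16734), -1)) = Mul(Add(Rational(-71725, 35863), -40425), Pow(Add(14140, 16734), -1)) = Mul(Rational(-1449833500, 35863), Pow(30874, -1)) = Mul(Rational(-1449833500, 35863), Rational(1, 30874)) = Rational(-724916750, 553617131)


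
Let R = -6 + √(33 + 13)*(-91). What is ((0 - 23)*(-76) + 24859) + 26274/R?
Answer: 5067248937/190445 - 1195467*√46/190445 ≈ 26565.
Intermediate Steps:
R = -6 - 91*√46 (R = -6 + √46*(-91) = -6 - 91*√46 ≈ -623.19)
((0 - 23)*(-76) + 24859) + 26274/R = ((0 - 23)*(-76) + 24859) + 26274/(-6 - 91*√46) = (-23*(-76) + 24859) + 26274/(-6 - 91*√46) = (1748 + 24859) + 26274/(-6 - 91*√46) = 26607 + 26274/(-6 - 91*√46)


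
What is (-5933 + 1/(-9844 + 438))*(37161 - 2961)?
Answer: -954279162900/4703 ≈ -2.0291e+8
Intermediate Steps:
(-5933 + 1/(-9844 + 438))*(37161 - 2961) = (-5933 + 1/(-9406))*34200 = (-5933 - 1/9406)*34200 = -55805799/9406*34200 = -954279162900/4703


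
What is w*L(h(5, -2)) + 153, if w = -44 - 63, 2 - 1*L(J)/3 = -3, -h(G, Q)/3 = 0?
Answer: -1452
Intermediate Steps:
h(G, Q) = 0 (h(G, Q) = -3*0 = 0)
L(J) = 15 (L(J) = 6 - 3*(-3) = 6 + 9 = 15)
w = -107
w*L(h(5, -2)) + 153 = -107*15 + 153 = -1605 + 153 = -1452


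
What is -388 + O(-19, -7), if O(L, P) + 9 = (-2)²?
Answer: -393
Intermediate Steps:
O(L, P) = -5 (O(L, P) = -9 + (-2)² = -9 + 4 = -5)
-388 + O(-19, -7) = -388 - 5 = -393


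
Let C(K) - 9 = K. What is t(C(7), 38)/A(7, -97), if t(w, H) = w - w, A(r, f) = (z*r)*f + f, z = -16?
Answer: 0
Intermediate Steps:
C(K) = 9 + K
A(r, f) = f - 16*f*r (A(r, f) = (-16*r)*f + f = -16*f*r + f = f - 16*f*r)
t(w, H) = 0
t(C(7), 38)/A(7, -97) = 0/((-97*(1 - 16*7))) = 0/((-97*(1 - 112))) = 0/((-97*(-111))) = 0/10767 = 0*(1/10767) = 0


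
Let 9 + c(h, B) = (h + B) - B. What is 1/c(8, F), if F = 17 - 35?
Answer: -1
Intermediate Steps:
F = -18
c(h, B) = -9 + h (c(h, B) = -9 + ((h + B) - B) = -9 + ((B + h) - B) = -9 + h)
1/c(8, F) = 1/(-9 + 8) = 1/(-1) = -1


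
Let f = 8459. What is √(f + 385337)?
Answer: 2*√98449 ≈ 627.53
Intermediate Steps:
√(f + 385337) = √(8459 + 385337) = √393796 = 2*√98449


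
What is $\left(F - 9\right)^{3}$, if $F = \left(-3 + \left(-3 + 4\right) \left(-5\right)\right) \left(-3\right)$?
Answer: $3375$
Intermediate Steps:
$F = 24$ ($F = \left(-3 + 1 \left(-5\right)\right) \left(-3\right) = \left(-3 - 5\right) \left(-3\right) = \left(-8\right) \left(-3\right) = 24$)
$\left(F - 9\right)^{3} = \left(24 - 9\right)^{3} = 15^{3} = 3375$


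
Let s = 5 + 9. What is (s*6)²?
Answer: 7056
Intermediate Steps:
s = 14
(s*6)² = (14*6)² = 84² = 7056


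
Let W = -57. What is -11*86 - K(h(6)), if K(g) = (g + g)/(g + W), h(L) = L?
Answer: -16078/17 ≈ -945.76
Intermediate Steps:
K(g) = 2*g/(-57 + g) (K(g) = (g + g)/(g - 57) = (2*g)/(-57 + g) = 2*g/(-57 + g))
-11*86 - K(h(6)) = -11*86 - 2*6/(-57 + 6) = -946 - 2*6/(-51) = -946 - 2*6*(-1)/51 = -946 - 1*(-4/17) = -946 + 4/17 = -16078/17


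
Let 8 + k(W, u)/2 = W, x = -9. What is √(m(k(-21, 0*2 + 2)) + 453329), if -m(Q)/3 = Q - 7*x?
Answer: √453314 ≈ 673.29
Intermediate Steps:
k(W, u) = -16 + 2*W
m(Q) = -189 - 3*Q (m(Q) = -3*(Q - 7*(-9)) = -3*(Q + 63) = -3*(63 + Q) = -189 - 3*Q)
√(m(k(-21, 0*2 + 2)) + 453329) = √((-189 - 3*(-16 + 2*(-21))) + 453329) = √((-189 - 3*(-16 - 42)) + 453329) = √((-189 - 3*(-58)) + 453329) = √((-189 + 174) + 453329) = √(-15 + 453329) = √453314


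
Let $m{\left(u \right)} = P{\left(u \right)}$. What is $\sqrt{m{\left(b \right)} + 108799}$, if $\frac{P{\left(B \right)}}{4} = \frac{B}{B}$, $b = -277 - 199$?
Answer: $\sqrt{108803} \approx 329.85$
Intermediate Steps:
$b = -476$ ($b = -277 - 199 = -476$)
$P{\left(B \right)} = 4$ ($P{\left(B \right)} = 4 \frac{B}{B} = 4 \cdot 1 = 4$)
$m{\left(u \right)} = 4$
$\sqrt{m{\left(b \right)} + 108799} = \sqrt{4 + 108799} = \sqrt{108803}$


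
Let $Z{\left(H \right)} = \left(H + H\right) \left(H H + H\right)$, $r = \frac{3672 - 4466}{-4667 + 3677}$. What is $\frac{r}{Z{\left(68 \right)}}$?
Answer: $\frac{397}{315865440} \approx 1.2569 \cdot 10^{-6}$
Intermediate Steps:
$r = \frac{397}{495}$ ($r = - \frac{794}{-990} = \left(-794\right) \left(- \frac{1}{990}\right) = \frac{397}{495} \approx 0.80202$)
$Z{\left(H \right)} = 2 H \left(H + H^{2}\right)$ ($Z{\left(H \right)} = 2 H \left(H^{2} + H\right) = 2 H \left(H + H^{2}\right)$)
$\frac{r}{Z{\left(68 \right)}} = \frac{397}{495 \cdot 2 \cdot 68^{2} \left(1 + 68\right)} = \frac{397}{495 \cdot 2 \cdot 4624 \cdot 69} = \frac{397}{495 \cdot 638112} = \frac{397}{495} \cdot \frac{1}{638112} = \frac{397}{315865440}$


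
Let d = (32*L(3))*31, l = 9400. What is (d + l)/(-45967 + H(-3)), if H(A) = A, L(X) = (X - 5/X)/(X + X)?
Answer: -43292/206865 ≈ -0.20928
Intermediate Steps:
L(X) = (X - 5/X)/(2*X) (L(X) = (X - 5/X)/((2*X)) = (X - 5/X)*(1/(2*X)) = (X - 5/X)/(2*X))
d = 1984/9 (d = (32*((½)*(-5 + 3²)/3²))*31 = (32*((½)*(⅑)*(-5 + 9)))*31 = (32*((½)*(⅑)*4))*31 = (32*(2/9))*31 = (64/9)*31 = 1984/9 ≈ 220.44)
(d + l)/(-45967 + H(-3)) = (1984/9 + 9400)/(-45967 - 3) = (86584/9)/(-45970) = (86584/9)*(-1/45970) = -43292/206865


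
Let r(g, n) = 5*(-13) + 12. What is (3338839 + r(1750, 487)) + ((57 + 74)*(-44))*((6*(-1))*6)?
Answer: 3546290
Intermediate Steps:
r(g, n) = -53 (r(g, n) = -65 + 12 = -53)
(3338839 + r(1750, 487)) + ((57 + 74)*(-44))*((6*(-1))*6) = (3338839 - 53) + ((57 + 74)*(-44))*((6*(-1))*6) = 3338786 + (131*(-44))*(-6*6) = 3338786 - 5764*(-36) = 3338786 + 207504 = 3546290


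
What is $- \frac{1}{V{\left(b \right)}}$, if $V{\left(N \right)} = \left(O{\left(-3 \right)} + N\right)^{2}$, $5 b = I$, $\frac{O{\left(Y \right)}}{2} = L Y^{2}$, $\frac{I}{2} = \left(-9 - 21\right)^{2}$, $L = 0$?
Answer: $- \frac{1}{129600} \approx -7.7161 \cdot 10^{-6}$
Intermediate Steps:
$I = 1800$ ($I = 2 \left(-9 - 21\right)^{2} = 2 \left(-30\right)^{2} = 2 \cdot 900 = 1800$)
$O{\left(Y \right)} = 0$ ($O{\left(Y \right)} = 2 \cdot 0 Y^{2} = 2 \cdot 0 = 0$)
$b = 360$ ($b = \frac{1}{5} \cdot 1800 = 360$)
$V{\left(N \right)} = N^{2}$ ($V{\left(N \right)} = \left(0 + N\right)^{2} = N^{2}$)
$- \frac{1}{V{\left(b \right)}} = - \frac{1}{360^{2}} = - \frac{1}{129600}$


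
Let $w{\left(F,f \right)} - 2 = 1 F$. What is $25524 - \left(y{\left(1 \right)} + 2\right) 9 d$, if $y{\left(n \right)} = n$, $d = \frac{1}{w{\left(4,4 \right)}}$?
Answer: $\frac{51039}{2} \approx 25520.0$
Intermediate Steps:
$w{\left(F,f \right)} = 2 + F$ ($w{\left(F,f \right)} = 2 + 1 F = 2 + F$)
$d = \frac{1}{6}$ ($d = \frac{1}{2 + 4} = \frac{1}{6} \approx 0.16667$)
$25524 - \left(y{\left(1 \right)} + 2\right) 9 d = 25524 - \left(1 + 2\right) 9 \cdot \frac{1}{6} = 25524 - 3 \cdot 9 \cdot \frac{1}{6} = 25524 - 27 \cdot \frac{1}{6} = 25524 - \frac{9}{2} = \frac{51039}{2}$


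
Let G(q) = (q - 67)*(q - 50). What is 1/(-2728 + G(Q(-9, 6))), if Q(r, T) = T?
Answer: -1/44 ≈ -0.022727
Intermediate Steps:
G(q) = (-67 + q)*(-50 + q)
1/(-2728 + G(Q(-9, 6))) = 1/(-2728 + (3350 + 6² - 117*6)) = 1/(-2728 + (3350 + 36 - 702)) = 1/(-2728 + 2684) = 1/(-44) = -1/44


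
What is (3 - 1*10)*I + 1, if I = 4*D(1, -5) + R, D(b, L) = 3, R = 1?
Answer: -90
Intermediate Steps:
I = 13 (I = 4*3 + 1 = 12 + 1 = 13)
(3 - 1*10)*I + 1 = (3 - 1*10)*13 + 1 = (3 - 10)*13 + 1 = -7*13 + 1 = -91 + 1 = -90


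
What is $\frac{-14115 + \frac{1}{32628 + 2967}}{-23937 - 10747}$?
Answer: $\frac{125605856}{308644245} \approx 0.40696$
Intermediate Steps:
$\frac{-14115 + \frac{1}{32628 + 2967}}{-23937 - 10747} = \frac{-14115 + \frac{1}{35595}}{-34684} = \left(-14115 + \frac{1}{35595}\right) \left(- \frac{1}{34684}\right) = \left(- \frac{502423424}{35595}\right) \left(- \frac{1}{34684}\right) = \frac{125605856}{308644245}$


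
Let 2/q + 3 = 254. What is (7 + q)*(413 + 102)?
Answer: 905885/251 ≈ 3609.1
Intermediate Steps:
q = 2/251 (q = 2/(-3 + 254) = 2/251 ≈ 0.0079681)
(7 + q)*(413 + 102) = (7 + 2/251)*(413 + 102) = (1759/251)*515 = 905885/251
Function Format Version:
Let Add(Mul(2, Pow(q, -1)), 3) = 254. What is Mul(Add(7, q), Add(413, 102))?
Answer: Rational(905885, 251) ≈ 3609.1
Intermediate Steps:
q = Rational(2, 251) (q = Mul(2, Pow(Add(-3, 254), -1)) = Mul(2, Pow(251, -1)) = Mul(2, Rational(1, 251)) = Rational(2, 251) ≈ 0.0079681)
Mul(Add(7, q), Add(413, 102)) = Mul(Add(7, Rational(2, 251)), Add(413, 102)) = Mul(Rational(1759, 251), 515) = Rational(905885, 251)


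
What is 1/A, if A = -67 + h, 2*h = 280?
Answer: 1/73 ≈ 0.013699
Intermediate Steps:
h = 140 (h = (½)*280 = 140)
A = 73 (A = -67 + 140 = 73)
1/A = 1/73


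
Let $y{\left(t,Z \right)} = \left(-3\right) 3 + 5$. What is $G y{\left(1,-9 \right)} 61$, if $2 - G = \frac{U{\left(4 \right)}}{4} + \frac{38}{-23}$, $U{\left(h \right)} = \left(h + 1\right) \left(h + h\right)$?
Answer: $\frac{35624}{23} \approx 1548.9$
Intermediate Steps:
$U{\left(h \right)} = 2 h \left(1 + h\right)$ ($U{\left(h \right)} = \left(1 + h\right) 2 h = 2 h \left(1 + h\right)$)
$y{\left(t,Z \right)} = -4$ ($y{\left(t,Z \right)} = -9 + 5 = -4$)
$G = - \frac{146}{23}$ ($G = 2 - \left(\frac{2 \cdot 4 \left(1 + 4\right)}{4} + \frac{38}{-23}\right) = 2 - \left(2 \cdot 4 \cdot 5 \cdot \frac{1}{4} + 38 \left(- \frac{1}{23}\right)\right) = 2 - \left(40 \cdot \frac{1}{4} - \frac{38}{23}\right) = 2 - \left(10 - \frac{38}{23}\right) = 2 - \frac{192}{23} = - \frac{146}{23} \approx -6.3478$)
$G y{\left(1,-9 \right)} 61 = \left(- \frac{146}{23}\right) \left(-4\right) 61 = \frac{584}{23} \cdot 61 = \frac{35624}{23}$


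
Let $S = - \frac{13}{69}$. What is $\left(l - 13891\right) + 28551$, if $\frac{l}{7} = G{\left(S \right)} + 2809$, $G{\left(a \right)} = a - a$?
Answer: $34323$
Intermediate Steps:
$S = - \frac{13}{69}$ ($S = \left(-13\right) \frac{1}{69} = - \frac{13}{69} \approx -0.18841$)
$G{\left(a \right)} = 0$
$l = 19663$ ($l = 7 \left(0 + 2809\right) = 7 \cdot 2809 = 19663$)
$\left(l - 13891\right) + 28551 = \left(19663 - 13891\right) + 28551 = 5772 + 28551 = 34323$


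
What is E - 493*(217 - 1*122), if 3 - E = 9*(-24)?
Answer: -46616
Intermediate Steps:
E = 219 (E = 3 - 9*(-24) = 3 - 1*(-216) = 3 + 216 = 219)
E - 493*(217 - 1*122) = 219 - 493*(217 - 1*122) = 219 - 493*(217 - 122) = 219 - 493*95 = 219 - 46835 = -46616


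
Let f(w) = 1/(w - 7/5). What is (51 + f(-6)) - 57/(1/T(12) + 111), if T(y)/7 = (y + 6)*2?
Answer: 52113718/1035001 ≈ 50.351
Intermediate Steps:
f(w) = 1/(-7/5 + w) (f(w) = 1/(w - 7*1/5) = 1/(w - 7/5) = 1/(-7/5 + w))
T(y) = 84 + 14*y (T(y) = 7*((y + 6)*2) = 7*((6 + y)*2) = 7*(12 + 2*y) = 84 + 14*y)
(51 + f(-6)) - 57/(1/T(12) + 111) = (51 + 5/(-7 + 5*(-6))) - 57/(1/(84 + 14*12) + 111) = (51 + 5/(-7 - 30)) - 57/(1/(84 + 168) + 111) = (51 + 5/(-37)) - 57/(1/252 + 111) = (51 + 5*(-1/37)) - 57/(1/252 + 111) = (51 - 5/37) - 57/27973/252 = 1882/37 - 57*252/27973 = 1882/37 - 14364/27973 = 52113718/1035001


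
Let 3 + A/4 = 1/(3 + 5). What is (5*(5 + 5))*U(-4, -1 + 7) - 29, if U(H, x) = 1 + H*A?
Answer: 2321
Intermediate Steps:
A = -23/2 (A = -12 + 4/(3 + 5) = -12 + 4/8 = -12 + 4*(⅛) = -12 + ½ = -23/2 ≈ -11.500)
U(H, x) = 1 - 23*H/2 (U(H, x) = 1 + H*(-23/2) = 1 - 23*H/2)
(5*(5 + 5))*U(-4, -1 + 7) - 29 = (5*(5 + 5))*(1 - 23/2*(-4)) - 29 = (5*10)*(1 + 46) - 29 = 50*47 - 29 = 2350 - 29 = 2321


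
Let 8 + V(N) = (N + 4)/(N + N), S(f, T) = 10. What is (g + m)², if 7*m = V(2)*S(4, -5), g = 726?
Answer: 25170289/49 ≈ 5.1368e+5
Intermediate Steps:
V(N) = -8 + (4 + N)/(2*N) (V(N) = -8 + (N + 4)/(N + N) = -8 + (4 + N)/((2*N)) = -8 + (4 + N)*(1/(2*N)) = -8 + (4 + N)/(2*N))
m = -65/7 (m = ((-15/2 + 2/2)*10)/7 = ((-15/2 + 2*(½))*10)/7 = ((-15/2 + 1)*10)/7 = (-13/2*10)/7 = (⅐)*(-65) = -65/7 ≈ -9.2857)
(g + m)² = (726 - 65/7)² = (5017/7)² = 25170289/49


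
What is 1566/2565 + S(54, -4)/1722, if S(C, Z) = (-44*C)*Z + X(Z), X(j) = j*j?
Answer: 71734/11685 ≈ 6.1390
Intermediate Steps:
X(j) = j²
S(C, Z) = Z² - 44*C*Z (S(C, Z) = (-44*C)*Z + Z² = -44*C*Z + Z² = Z² - 44*C*Z)
1566/2565 + S(54, -4)/1722 = 1566/2565 - 4*(-4 - 44*54)/1722 = 1566*(1/2565) - 4*(-4 - 2376)*(1/1722) = 58/95 - 4*(-2380)*(1/1722) = 58/95 + 9520*(1/1722) = 58/95 + 680/123 = 71734/11685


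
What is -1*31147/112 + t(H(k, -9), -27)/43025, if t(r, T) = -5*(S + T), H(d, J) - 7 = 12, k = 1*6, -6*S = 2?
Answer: -804050621/2891280 ≈ -278.10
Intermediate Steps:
S = -⅓ (S = -⅙*2 = -⅓ ≈ -0.33333)
k = 6
H(d, J) = 19 (H(d, J) = 7 + 12 = 19)
t(r, T) = 5/3 - 5*T (t(r, T) = -5*(-⅓ + T) = 5/3 - 5*T)
-1*31147/112 + t(H(k, -9), -27)/43025 = -1*31147/112 + (5/3 - 5*(-27))/43025 = -31147*1/112 + (5/3 + 135)*(1/43025) = -31147/112 + (410/3)*(1/43025) = -31147/112 + 82/25815 = -804050621/2891280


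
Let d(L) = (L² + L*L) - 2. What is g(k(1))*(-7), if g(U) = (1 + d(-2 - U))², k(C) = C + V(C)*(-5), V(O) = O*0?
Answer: -2023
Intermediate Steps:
V(O) = 0
d(L) = -2 + 2*L² (d(L) = (L² + L²) - 2 = 2*L² - 2 = -2 + 2*L²)
k(C) = C (k(C) = C + 0*(-5) = C + 0 = C)
g(U) = (-1 + 2*(-2 - U)²)² (g(U) = (1 + (-2 + 2*(-2 - U)²))² = (-1 + 2*(-2 - U)²)²)
g(k(1))*(-7) = (-1 + 2*(2 + 1)²)²*(-7) = (-1 + 2*3²)²*(-7) = (-1 + 2*9)²*(-7) = (-1 + 18)²*(-7) = 17²*(-7) = 289*(-7) = -2023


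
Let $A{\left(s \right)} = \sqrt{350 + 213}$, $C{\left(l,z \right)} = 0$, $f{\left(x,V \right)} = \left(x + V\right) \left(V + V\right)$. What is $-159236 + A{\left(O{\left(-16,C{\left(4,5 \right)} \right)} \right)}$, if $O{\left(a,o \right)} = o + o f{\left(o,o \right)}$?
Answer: $-159236 + \sqrt{563} \approx -1.5921 \cdot 10^{5}$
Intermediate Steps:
$f{\left(x,V \right)} = 2 V \left(V + x\right)$ ($f{\left(x,V \right)} = \left(V + x\right) 2 V = 2 V \left(V + x\right)$)
$O{\left(a,o \right)} = o + 4 o^{3}$ ($O{\left(a,o \right)} = o + o 2 o \left(o + o\right) = o + o 2 o 2 o = o + o 4 o^{2} = o + 4 o^{3}$)
$A{\left(s \right)} = \sqrt{563}$
$-159236 + A{\left(O{\left(-16,C{\left(4,5 \right)} \right)} \right)} = -159236 + \sqrt{563}$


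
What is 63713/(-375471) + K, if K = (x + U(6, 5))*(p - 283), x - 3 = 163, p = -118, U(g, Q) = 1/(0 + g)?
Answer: -50037520555/750942 ≈ -66633.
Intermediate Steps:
U(g, Q) = 1/g
x = 166 (x = 3 + 163 = 166)
K = -399797/6 (K = (166 + 1/6)*(-118 - 283) = (166 + ⅙)*(-401) = (997/6)*(-401) = -399797/6 ≈ -66633.)
63713/(-375471) + K = 63713/(-375471) - 399797/6 = 63713*(-1/375471) - 399797/6 = -63713/375471 - 399797/6 = -50037520555/750942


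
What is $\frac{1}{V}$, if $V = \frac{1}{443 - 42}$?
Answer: $401$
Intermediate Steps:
$V = \frac{1}{401}$ ($V = \frac{1}{443 - 42} = \frac{1}{401} \approx 0.0024938$)
$\frac{1}{V} = \frac{1}{\frac{1}{401}} = 401$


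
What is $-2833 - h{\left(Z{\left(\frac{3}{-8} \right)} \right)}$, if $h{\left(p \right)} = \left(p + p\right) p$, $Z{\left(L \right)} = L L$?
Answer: $- \frac{5802065}{2048} \approx -2833.0$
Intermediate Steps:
$Z{\left(L \right)} = L^{2}$
$h{\left(p \right)} = 2 p^{2}$ ($h{\left(p \right)} = 2 p p = 2 p^{2}$)
$-2833 - h{\left(Z{\left(\frac{3}{-8} \right)} \right)} = -2833 - 2 \left(\left(\frac{3}{-8}\right)^{2}\right)^{2} = -2833 - 2 \left(\left(3 \left(- \frac{1}{8}\right)\right)^{2}\right)^{2} = -2833 - 2 \left(\left(- \frac{3}{8}\right)^{2}\right)^{2} = -2833 - 2 \left(\frac{9}{64}\right)^{2} = -2833 - 2 \cdot \frac{81}{4096} = -2833 - \frac{81}{2048} = - \frac{5802065}{2048}$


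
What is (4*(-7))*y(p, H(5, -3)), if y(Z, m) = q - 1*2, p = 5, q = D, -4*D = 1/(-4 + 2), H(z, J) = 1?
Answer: 105/2 ≈ 52.500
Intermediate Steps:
D = ⅛ (D = -1/(4*(-4 + 2)) = -¼/(-2) = -¼*(-½) = ⅛ ≈ 0.12500)
q = ⅛ ≈ 0.12500
y(Z, m) = -15/8 (y(Z, m) = ⅛ - 1*2 = ⅛ - 2 = -15/8)
(4*(-7))*y(p, H(5, -3)) = (4*(-7))*(-15/8) = -28*(-15/8) = 105/2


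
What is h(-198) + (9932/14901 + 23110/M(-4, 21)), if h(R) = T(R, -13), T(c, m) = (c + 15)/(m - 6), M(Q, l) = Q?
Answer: -3265608863/566238 ≈ -5767.2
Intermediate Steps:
T(c, m) = (15 + c)/(-6 + m)
h(R) = -15/19 - R/19 (h(R) = (15 + R)/(-6 - 13) = (15 + R)/(-19) = -(15 + R)/19 = -15/19 - R/19)
h(-198) + (9932/14901 + 23110/M(-4, 21)) = (-15/19 - 1/19*(-198)) + (9932/14901 + 23110/(-4)) = (-15/19 + 198/19) + (9932*(1/14901) + 23110*(-¼)) = 183/19 + (9932/14901 - 11555/2) = 183/19 - 172161191/29802 = -3265608863/566238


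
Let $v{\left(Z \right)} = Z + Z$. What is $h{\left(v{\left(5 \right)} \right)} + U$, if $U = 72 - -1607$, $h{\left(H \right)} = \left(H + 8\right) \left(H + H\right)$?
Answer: $2039$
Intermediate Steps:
$v{\left(Z \right)} = 2 Z$
$h{\left(H \right)} = 2 H \left(8 + H\right)$ ($h{\left(H \right)} = \left(8 + H\right) 2 H = 2 H \left(8 + H\right)$)
$U = 1679$ ($U = 72 + 1607 = 1679$)
$h{\left(v{\left(5 \right)} \right)} + U = 2 \cdot 2 \cdot 5 \left(8 + 2 \cdot 5\right) + 1679 = 2 \cdot 10 \left(8 + 10\right) + 1679 = 2 \cdot 10 \cdot 18 + 1679 = 360 + 1679 = 2039$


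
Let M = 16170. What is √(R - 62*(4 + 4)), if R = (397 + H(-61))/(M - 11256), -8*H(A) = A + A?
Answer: I*√5322258942/3276 ≈ 22.269*I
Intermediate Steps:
H(A) = -A/4 (H(A) = -(A + A)/8 = -A/4)
R = 1649/19656 (R = (397 - ¼*(-61))/(16170 - 11256) = (397 + 61/4)/4914 = (1649/4)*(1/4914) = 1649/19656 ≈ 0.083893)
√(R - 62*(4 + 4)) = √(1649/19656 - 62*(4 + 4)) = √(1649/19656 - 62*8) = √(1649/19656 - 496) = √(-9747727/19656) = I*√5322258942/3276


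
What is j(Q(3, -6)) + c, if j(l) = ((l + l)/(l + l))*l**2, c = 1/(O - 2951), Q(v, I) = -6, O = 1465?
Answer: 53495/1486 ≈ 35.999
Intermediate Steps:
c = -1/1486 (c = 1/(1465 - 2951) = 1/(-1486) = -1/1486 ≈ -0.00067295)
j(l) = l**2 (j(l) = ((2*l)/((2*l)))*l**2 = ((2*l)*(1/(2*l)))*l**2 = 1*l**2 = l**2)
j(Q(3, -6)) + c = (-6)**2 - 1/1486 = 36 - 1/1486 = 53495/1486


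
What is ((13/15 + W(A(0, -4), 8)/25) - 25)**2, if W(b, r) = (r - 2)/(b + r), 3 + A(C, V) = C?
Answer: 81577024/140625 ≈ 580.10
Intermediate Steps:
A(C, V) = -3 + C
W(b, r) = (-2 + r)/(b + r)
((13/15 + W(A(0, -4), 8)/25) - 25)**2 = ((13/15 + ((-2 + 8)/((-3 + 0) + 8))/25) - 25)**2 = ((13*(1/15) + (6/(-3 + 8))*(1/25)) - 25)**2 = ((13/15 + (6/5)*(1/25)) - 25)**2 = ((13/15 + 6/125) - 25)**2 = (343/375 - 25)**2 = (-9032/375)**2 = 81577024/140625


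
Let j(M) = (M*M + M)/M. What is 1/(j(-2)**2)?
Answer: 1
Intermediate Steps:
j(M) = (M + M**2)/M (j(M) = (M**2 + M)/M = (M + M**2)/M)
1/(j(-2)**2) = 1/((1 - 2)**2) = 1/((-1)**2) = 1/1 = 1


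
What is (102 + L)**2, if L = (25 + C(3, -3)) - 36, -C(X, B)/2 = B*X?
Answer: 11881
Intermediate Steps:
C(X, B) = -2*B*X
L = 7 (L = (25 - 2*(-3)*3) - 36 = (25 + 18) - 36 = 43 - 36 = 7)
(102 + L)**2 = (102 + 7)**2 = 109**2 = 11881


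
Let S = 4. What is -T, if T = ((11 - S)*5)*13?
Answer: -455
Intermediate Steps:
T = 455 (T = ((11 - 1*4)*5)*13 = ((11 - 4)*5)*13 = (7*5)*13 = 35*13 = 455)
-T = -1*455 = -455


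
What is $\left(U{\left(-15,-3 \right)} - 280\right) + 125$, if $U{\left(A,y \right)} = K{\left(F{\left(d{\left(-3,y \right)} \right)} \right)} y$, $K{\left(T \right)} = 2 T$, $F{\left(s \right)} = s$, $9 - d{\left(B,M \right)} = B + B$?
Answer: $-245$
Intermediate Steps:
$d{\left(B,M \right)} = 9 - 2 B$ ($d{\left(B,M \right)} = 9 - \left(B + B\right) = 9 - 2 B$)
$U{\left(A,y \right)} = 30 y$ ($U{\left(A,y \right)} = 2 \left(9 - -6\right) y = 2 \left(9 + 6\right) y = 2 \cdot 15 y = 30 y$)
$\left(U{\left(-15,-3 \right)} - 280\right) + 125 = \left(30 \left(-3\right) - 280\right) + 125 = \left(-90 - 280\right) + 125 = -370 + 125 = -245$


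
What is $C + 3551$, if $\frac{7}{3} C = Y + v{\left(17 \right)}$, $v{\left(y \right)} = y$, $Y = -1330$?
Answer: $\frac{20918}{7} \approx 2988.3$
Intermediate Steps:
$C = - \frac{3939}{7}$ ($C = \frac{3 \left(-1330 + 17\right)}{7} = \frac{3}{7} \left(-1313\right) = - \frac{3939}{7} \approx -562.71$)
$C + 3551 = - \frac{3939}{7} + 3551 = \frac{20918}{7}$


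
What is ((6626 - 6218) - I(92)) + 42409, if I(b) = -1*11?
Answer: 42828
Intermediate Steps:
I(b) = -11
((6626 - 6218) - I(92)) + 42409 = ((6626 - 6218) - 1*(-11)) + 42409 = (408 + 11) + 42409 = 419 + 42409 = 42828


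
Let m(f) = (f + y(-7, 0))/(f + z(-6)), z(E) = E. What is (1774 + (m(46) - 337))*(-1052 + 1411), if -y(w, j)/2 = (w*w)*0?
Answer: 10325917/20 ≈ 5.1630e+5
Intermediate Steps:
y(w, j) = 0 (y(w, j) = -2*w*w*0 = -2*w²*0 = -2*0 = 0)
m(f) = f/(-6 + f) (m(f) = (f + 0)/(f - 6) = f/(-6 + f))
(1774 + (m(46) - 337))*(-1052 + 1411) = (1774 + (46/(-6 + 46) - 337))*(-1052 + 1411) = (1774 + (46/40 - 337))*359 = (1774 + (46*(1/40) - 337))*359 = (1774 + (23/20 - 337))*359 = (1774 - 6717/20)*359 = (28763/20)*359 = 10325917/20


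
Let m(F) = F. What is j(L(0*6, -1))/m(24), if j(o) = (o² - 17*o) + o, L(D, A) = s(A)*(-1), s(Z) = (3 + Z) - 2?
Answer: 0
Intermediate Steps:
s(Z) = 1 + Z
L(D, A) = -1 - A (L(D, A) = (1 + A)*(-1) = -1 - A)
j(o) = o² - 16*o
j(L(0*6, -1))/m(24) = ((-1 - 1*(-1))*(-16 + (-1 - 1*(-1))))/24 = ((-1 + 1)*(-16 + (-1 + 1)))*(1/24) = (0*(-16 + 0))*(1/24) = (0*(-16))*(1/24) = 0*(1/24) = 0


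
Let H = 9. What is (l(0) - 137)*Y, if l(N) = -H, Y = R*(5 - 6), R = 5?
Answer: 730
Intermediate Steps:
Y = -5 (Y = 5*(5 - 6) = 5*(-1) = -5)
l(N) = -9 (l(N) = -1*9 = -9)
(l(0) - 137)*Y = (-9 - 137)*(-5) = -146*(-5) = 730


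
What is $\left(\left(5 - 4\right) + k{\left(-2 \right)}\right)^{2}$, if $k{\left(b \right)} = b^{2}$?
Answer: $25$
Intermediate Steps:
$\left(\left(5 - 4\right) + k{\left(-2 \right)}\right)^{2} = \left(\left(5 - 4\right) + \left(-2\right)^{2}\right)^{2} = \left(\left(5 - 4\right) + 4\right)^{2} = \left(1 + 4\right)^{2} = 5^{2} = 25$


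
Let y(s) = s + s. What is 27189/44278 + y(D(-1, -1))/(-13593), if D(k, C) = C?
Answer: 369668633/601870854 ≈ 0.61420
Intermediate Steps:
y(s) = 2*s
27189/44278 + y(D(-1, -1))/(-13593) = 27189/44278 + (2*(-1))/(-13593) = 27189*(1/44278) - 2*(-1/13593) = 27189/44278 + 2/13593 = 369668633/601870854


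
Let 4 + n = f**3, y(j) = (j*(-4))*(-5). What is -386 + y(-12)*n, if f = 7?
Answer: -81746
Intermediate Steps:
y(j) = 20*j (y(j) = -4*j*(-5) = 20*j)
n = 339 (n = -4 + 7**3 = -4 + 343 = 339)
-386 + y(-12)*n = -386 + (20*(-12))*339 = -386 - 240*339 = -386 - 81360 = -81746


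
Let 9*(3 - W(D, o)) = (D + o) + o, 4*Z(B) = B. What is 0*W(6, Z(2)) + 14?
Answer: 14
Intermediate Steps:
Z(B) = B/4
W(D, o) = 3 - 2*o/9 - D/9 (W(D, o) = 3 - ((D + o) + o)/9 = 3 - (D + 2*o)/9 = 3 + (-2*o/9 - D/9) = 3 - 2*o/9 - D/9)
0*W(6, Z(2)) + 14 = 0*(3 - 2/18 - 1/9*6) + 14 = 0*(3 - 2/9*1/2 - 2/3) + 14 = 0*(3 - 1/9 - 2/3) + 14 = 0*(20/9) + 14 = 0 + 14 = 14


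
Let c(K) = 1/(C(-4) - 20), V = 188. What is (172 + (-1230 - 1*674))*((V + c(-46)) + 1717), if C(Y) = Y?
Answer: -19796327/6 ≈ -3.2994e+6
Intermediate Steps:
c(K) = -1/24 (c(K) = 1/(-4 - 20) = 1/(-24) = -1/24)
(172 + (-1230 - 1*674))*((V + c(-46)) + 1717) = (172 + (-1230 - 1*674))*((188 - 1/24) + 1717) = (172 + (-1230 - 674))*(4511/24 + 1717) = (172 - 1904)*(45719/24) = -1732*45719/24 = -19796327/6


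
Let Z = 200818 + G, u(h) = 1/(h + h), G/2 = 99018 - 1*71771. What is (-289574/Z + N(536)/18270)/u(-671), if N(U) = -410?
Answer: 20112087655/12957084 ≈ 1552.2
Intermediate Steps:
G = 54494 (G = 2*(99018 - 1*71771) = 2*(99018 - 71771) = 2*27247 = 54494)
u(h) = 1/(2*h)
Z = 255312 (Z = 200818 + 54494 = 255312)
(-289574/Z + N(536)/18270)/u(-671) = (-289574/255312 - 410/18270)/(((½)/(-671))) = (-289574*1/255312 - 410*1/18270)/(((½)*(-1/671))) = (-144787/127656 - 41/1827)/(-1/1342) = -29973305/25914168*(-1342) = 20112087655/12957084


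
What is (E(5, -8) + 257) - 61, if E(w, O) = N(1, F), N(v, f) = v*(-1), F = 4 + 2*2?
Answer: 195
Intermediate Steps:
F = 8 (F = 4 + 4 = 8)
N(v, f) = -v
E(w, O) = -1 (E(w, O) = -1*1 = -1)
(E(5, -8) + 257) - 61 = (-1 + 257) - 61 = 256 - 61 = 195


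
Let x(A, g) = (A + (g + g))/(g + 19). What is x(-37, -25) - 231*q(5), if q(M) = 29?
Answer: -13369/2 ≈ -6684.5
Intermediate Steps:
x(A, g) = (A + 2*g)/(19 + g)
x(-37, -25) - 231*q(5) = (-37 + 2*(-25))/(19 - 25) - 231*29 = (-37 - 50)/(-6) - 6699 = -⅙*(-87) - 6699 = 29/2 - 6699 = -13369/2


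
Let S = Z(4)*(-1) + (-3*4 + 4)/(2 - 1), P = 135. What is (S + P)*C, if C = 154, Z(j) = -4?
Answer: 20174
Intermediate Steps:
S = -4 (S = -4*(-1) + (-3*4 + 4)/(2 - 1) = 4 + (-12 + 4)/1 = 4 - 8*1 = 4 - 8 = -4)
(S + P)*C = (-4 + 135)*154 = 131*154 = 20174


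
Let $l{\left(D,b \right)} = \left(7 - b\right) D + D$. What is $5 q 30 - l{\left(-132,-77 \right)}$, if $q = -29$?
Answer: $6870$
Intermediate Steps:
$l{\left(D,b \right)} = D + D \left(7 - b\right)$ ($l{\left(D,b \right)} = D \left(7 - b\right) + D = D + D \left(7 - b\right)$)
$5 q 30 - l{\left(-132,-77 \right)} = 5 \left(-29\right) 30 - - 132 \left(8 - -77\right) = \left(-145\right) 30 - - 132 \left(8 + 77\right) = -4350 - \left(-132\right) 85 = -4350 - -11220 = -4350 + 11220 = 6870$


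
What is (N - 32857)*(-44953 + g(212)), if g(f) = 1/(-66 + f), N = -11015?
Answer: 143968973232/73 ≈ 1.9722e+9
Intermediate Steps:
(N - 32857)*(-44953 + g(212)) = (-11015 - 32857)*(-44953 + 1/(-66 + 212)) = -43872*(-44953 + 1/146) = -43872*(-6563137/146) = 143968973232/73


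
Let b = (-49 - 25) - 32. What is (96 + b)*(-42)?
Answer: 420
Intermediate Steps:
b = -106 (b = -74 - 32 = -106)
(96 + b)*(-42) = (96 - 106)*(-42) = -10*(-42) = 420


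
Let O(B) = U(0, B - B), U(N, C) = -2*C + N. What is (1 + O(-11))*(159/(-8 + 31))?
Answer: 159/23 ≈ 6.9130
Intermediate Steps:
U(N, C) = N - 2*C
O(B) = 0 (O(B) = 0 - 2*(B - B) = 0 - 2*0 = 0 + 0 = 0)
(1 + O(-11))*(159/(-8 + 31)) = (1 + 0)*(159/(-8 + 31)) = 1*(159/23) = 159/23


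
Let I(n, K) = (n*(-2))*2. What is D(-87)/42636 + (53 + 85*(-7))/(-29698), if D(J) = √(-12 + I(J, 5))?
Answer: 271/14849 + √21/10659 ≈ 0.018680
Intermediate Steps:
I(n, K) = -4*n (I(n, K) = -2*n*2 = -4*n)
D(J) = √(-12 - 4*J)
D(-87)/42636 + (53 + 85*(-7))/(-29698) = (2*√(-3 - 1*(-87)))/42636 + (53 + 85*(-7))/(-29698) = (2*√(-3 + 87))*(1/42636) + (53 - 595)*(-1/29698) = (2*√84)*(1/42636) - 542*(-1/29698) = (2*(2*√21))*(1/42636) + 271/14849 = (4*√21)*(1/42636) + 271/14849 = √21/10659 + 271/14849 = 271/14849 + √21/10659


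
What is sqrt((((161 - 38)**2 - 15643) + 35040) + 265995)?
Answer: sqrt(300521) ≈ 548.20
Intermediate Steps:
sqrt((((161 - 38)**2 - 15643) + 35040) + 265995) = sqrt(((123**2 - 15643) + 35040) + 265995) = sqrt(((15129 - 15643) + 35040) + 265995) = sqrt((-514 + 35040) + 265995) = sqrt(34526 + 265995) = sqrt(300521)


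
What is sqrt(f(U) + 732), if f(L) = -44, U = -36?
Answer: 4*sqrt(43) ≈ 26.230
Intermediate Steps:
sqrt(f(U) + 732) = sqrt(-44 + 732) = sqrt(688) = 4*sqrt(43)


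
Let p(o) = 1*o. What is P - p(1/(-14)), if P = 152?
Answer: 2129/14 ≈ 152.07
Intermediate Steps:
p(o) = o
P - p(1/(-14)) = 152 - 1/(-14) = 152 - 1*(-1/14) = 152 + 1/14 = 2129/14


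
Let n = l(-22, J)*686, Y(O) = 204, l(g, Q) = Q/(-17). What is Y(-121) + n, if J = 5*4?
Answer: -10252/17 ≈ -603.06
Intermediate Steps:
J = 20
l(g, Q) = -Q/17 (l(g, Q) = Q*(-1/17) = -Q/17)
n = -13720/17 (n = -1/17*20*686 = -20/17*686 = -13720/17 ≈ -807.06)
Y(-121) + n = 204 - 13720/17 = -10252/17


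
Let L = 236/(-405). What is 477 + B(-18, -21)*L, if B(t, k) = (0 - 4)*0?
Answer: 477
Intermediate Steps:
B(t, k) = 0 (B(t, k) = -4*0 = 0)
L = -236/405 (L = 236*(-1/405) = -236/405 ≈ -0.58272)
477 + B(-18, -21)*L = 477 + 0*(-236/405) = 477 + 0 = 477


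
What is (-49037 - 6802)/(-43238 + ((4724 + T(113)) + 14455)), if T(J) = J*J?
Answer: 55839/11290 ≈ 4.9459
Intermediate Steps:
T(J) = J²
(-49037 - 6802)/(-43238 + ((4724 + T(113)) + 14455)) = (-49037 - 6802)/(-43238 + ((4724 + 113²) + 14455)) = -55839/(-43238 + ((4724 + 12769) + 14455)) = -55839/(-43238 + (17493 + 14455)) = -55839/(-43238 + 31948) = -55839/(-11290) = -55839*(-1/11290) = 55839/11290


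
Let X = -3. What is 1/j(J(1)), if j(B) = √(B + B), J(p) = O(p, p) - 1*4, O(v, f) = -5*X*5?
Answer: √142/142 ≈ 0.083918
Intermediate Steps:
O(v, f) = 75 (O(v, f) = -5*(-3)*5 = 15*5 = 75)
J(p) = 71 (J(p) = 75 - 1*4 = 75 - 4 = 71)
j(B) = √2*√B (j(B) = √(2*B) = √2*√B)
1/j(J(1)) = 1/(√2*√71) = 1/(√142) = √142/142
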